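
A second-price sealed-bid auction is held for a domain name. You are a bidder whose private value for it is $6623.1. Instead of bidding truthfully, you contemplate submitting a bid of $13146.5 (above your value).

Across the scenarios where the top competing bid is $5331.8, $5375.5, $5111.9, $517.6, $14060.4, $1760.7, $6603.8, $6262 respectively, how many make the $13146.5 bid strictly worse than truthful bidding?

0

The deviation hurts exactly when the highest competing bid lies strictly between $6623.1 and $13146.5 — overbidding then wins at a price above your value.
$5331.8: below both → same outcome either way.
$5375.5: below both → same outcome either way.
$5111.9: below both → same outcome either way.
$517.6: below both → same outcome either way.
$14060.4: above both → same outcome either way.
$1760.7: below both → same outcome either way.
$6603.8: below both → same outcome either way.
$6262: below both → same outcome either way.
Count: 0.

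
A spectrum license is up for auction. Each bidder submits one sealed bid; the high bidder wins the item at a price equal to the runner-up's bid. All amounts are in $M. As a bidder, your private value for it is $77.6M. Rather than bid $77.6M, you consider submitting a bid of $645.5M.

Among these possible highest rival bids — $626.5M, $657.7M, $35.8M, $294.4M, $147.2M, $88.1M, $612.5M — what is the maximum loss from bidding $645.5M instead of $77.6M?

$548.9M

$626.5M: truthful gives $0M, deviation gives −$548.9M → loss $548.9M.
$657.7M: same outcome either way → loss $0M.
$35.8M: same outcome either way → loss $0M.
$294.4M: truthful gives $0M, deviation gives −$216.8M → loss $216.8M.
$147.2M: truthful gives $0M, deviation gives −$69.6M → loss $69.6M.
$88.1M: truthful gives $0M, deviation gives −$10.5M → loss $10.5M.
$612.5M: truthful gives $0M, deviation gives −$534.9M → loss $534.9M.
Maximum loss: $548.9M.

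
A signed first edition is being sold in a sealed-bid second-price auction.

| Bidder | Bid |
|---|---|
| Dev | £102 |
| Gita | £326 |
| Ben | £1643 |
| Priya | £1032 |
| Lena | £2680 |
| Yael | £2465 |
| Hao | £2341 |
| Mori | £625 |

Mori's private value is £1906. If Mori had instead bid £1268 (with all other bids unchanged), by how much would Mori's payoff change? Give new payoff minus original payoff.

£0

The highest bid among the other bidders is £2680; Mori's bid doesn't change that.
Original bid £625: Mori is not highest (top rival bid is £2680); payoff £0.
Alternative bid £1268: Mori is not highest (top rival bid is £2680); payoff £0.
Change in payoff = £0 − (£0) = £0.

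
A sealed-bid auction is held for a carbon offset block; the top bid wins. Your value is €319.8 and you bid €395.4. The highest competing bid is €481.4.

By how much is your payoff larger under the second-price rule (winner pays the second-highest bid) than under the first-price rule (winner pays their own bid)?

€0

Your bid €395.4 is below €481.4, so you lose under either rule.
Payoff is €0 in both cases; difference = €0.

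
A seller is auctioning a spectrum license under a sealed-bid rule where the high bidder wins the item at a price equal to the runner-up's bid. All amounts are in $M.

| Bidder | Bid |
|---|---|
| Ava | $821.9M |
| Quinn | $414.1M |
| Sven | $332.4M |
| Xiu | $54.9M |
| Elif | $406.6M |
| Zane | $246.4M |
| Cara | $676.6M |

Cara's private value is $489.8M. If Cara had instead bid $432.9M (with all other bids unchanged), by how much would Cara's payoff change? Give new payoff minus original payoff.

The highest bid among the other bidders is $821.9M; Cara's bid doesn't change that.
Original bid $676.6M: Cara is not highest (top rival bid is $821.9M); payoff $0M.
Alternative bid $432.9M: Cara is not highest (top rival bid is $821.9M); payoff $0M.
Change in payoff = $0M − ($0M) = $0M.

$0M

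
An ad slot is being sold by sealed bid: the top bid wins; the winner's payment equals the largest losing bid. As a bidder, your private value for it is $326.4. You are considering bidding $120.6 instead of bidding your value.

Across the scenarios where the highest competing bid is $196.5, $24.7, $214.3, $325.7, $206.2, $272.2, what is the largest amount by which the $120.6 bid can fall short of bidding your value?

$196.5: truthful gives $129.9, deviation gives $0 → loss $129.9.
$24.7: same outcome either way → loss $0.
$214.3: truthful gives $112.1, deviation gives $0 → loss $112.1.
$325.7: truthful gives $0.7, deviation gives $0 → loss $0.7.
$206.2: truthful gives $120.2, deviation gives $0 → loss $120.2.
$272.2: truthful gives $54.2, deviation gives $0 → loss $54.2.
Maximum loss: $129.9.

$129.9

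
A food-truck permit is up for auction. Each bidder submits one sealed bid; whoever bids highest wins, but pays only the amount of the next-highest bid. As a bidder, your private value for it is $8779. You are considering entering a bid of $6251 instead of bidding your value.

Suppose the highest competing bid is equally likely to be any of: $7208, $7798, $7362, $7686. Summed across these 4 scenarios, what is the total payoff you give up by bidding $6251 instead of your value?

The deviation costs you only when the competing bid falls strictly between $6251 and $8779; elsewhere both bids give the same outcome.
$7208: truthful payoff $1571, deviation payoff $0 → loss $1571.
$7798: truthful payoff $981, deviation payoff $0 → loss $981.
$7362: truthful payoff $1417, deviation payoff $0 → loss $1417.
$7686: truthful payoff $1093, deviation payoff $0 → loss $1093.
Total loss = $1571 + $981 + $1417 + $1093 = $5062.

$5062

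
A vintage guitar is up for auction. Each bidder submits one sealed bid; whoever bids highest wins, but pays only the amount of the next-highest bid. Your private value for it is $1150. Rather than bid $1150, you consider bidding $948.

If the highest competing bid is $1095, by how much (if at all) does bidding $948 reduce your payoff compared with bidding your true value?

$55

Bidding your value $1150: you win (since $1150 > $1095) and pay $1095. Payoff $55.
Bidding $948: you lose. Payoff $0.
The competing bid $1095 lies between your shaded bid and your value, so underbidding forfeits an item you could have won at a profitable price.
Loss from deviating = $55 − ($0) = $55.
Truthful bidding weakly dominates here: raising your bid can only win items priced above your value, and lowering it can only forfeit items priced below.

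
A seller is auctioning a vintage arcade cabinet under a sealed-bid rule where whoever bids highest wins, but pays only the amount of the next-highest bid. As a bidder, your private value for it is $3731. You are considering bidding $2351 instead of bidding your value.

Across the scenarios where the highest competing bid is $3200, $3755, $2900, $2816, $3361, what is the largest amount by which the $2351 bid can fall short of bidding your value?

$3200: truthful gives $531, deviation gives $0 → loss $531.
$3755: same outcome either way → loss $0.
$2900: truthful gives $831, deviation gives $0 → loss $831.
$2816: truthful gives $915, deviation gives $0 → loss $915.
$3361: truthful gives $370, deviation gives $0 → loss $370.
Maximum loss: $915.

$915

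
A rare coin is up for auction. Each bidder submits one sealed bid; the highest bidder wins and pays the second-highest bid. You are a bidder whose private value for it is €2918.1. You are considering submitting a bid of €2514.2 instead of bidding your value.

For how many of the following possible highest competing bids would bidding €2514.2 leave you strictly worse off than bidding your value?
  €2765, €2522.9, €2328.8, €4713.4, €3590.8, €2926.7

The deviation hurts exactly when the highest competing bid lies strictly between €2514.2 and €2918.1 — underbidding then forfeits a profitable win.
€2765: inside the interval → strictly worse (loss €153.1).
€2522.9: inside the interval → strictly worse (loss €395.2).
€2328.8: below both → same outcome either way.
€4713.4: above both → same outcome either way.
€3590.8: above both → same outcome either way.
€2926.7: above both → same outcome either way.
Count: 2.

2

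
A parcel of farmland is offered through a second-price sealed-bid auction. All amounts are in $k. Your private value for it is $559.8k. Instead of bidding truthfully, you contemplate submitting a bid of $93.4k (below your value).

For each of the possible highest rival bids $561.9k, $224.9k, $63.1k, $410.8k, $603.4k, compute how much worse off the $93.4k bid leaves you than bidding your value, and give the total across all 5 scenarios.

$483.9k

The deviation costs you only when the competing bid falls strictly between $93.4k and $559.8k; elsewhere both bids give the same outcome.
$561.9k: outcomes coincide → loss $0k.
$224.9k: truthful payoff $334.9k, deviation payoff $0k → loss $334.9k.
$63.1k: outcomes coincide → loss $0k.
$410.8k: truthful payoff $149k, deviation payoff $0k → loss $149k.
$603.4k: outcomes coincide → loss $0k.
Total loss = $334.9k + $149k = $483.9k.
Because the price is fixed by the runner-up's bid, deviating from your value can only change a good outcome into a bad one — never the reverse.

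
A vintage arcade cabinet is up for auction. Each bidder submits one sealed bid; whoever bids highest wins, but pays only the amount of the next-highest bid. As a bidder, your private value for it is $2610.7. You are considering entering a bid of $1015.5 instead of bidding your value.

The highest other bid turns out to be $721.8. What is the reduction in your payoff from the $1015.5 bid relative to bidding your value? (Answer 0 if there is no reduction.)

Bidding your value $2610.7: you win (since $2610.7 > $721.8) and pay $721.8. Payoff $1888.9.
Bidding $1015.5: you win and pay $721.8. Payoff $2610.7 − $721.8 = $1888.9.
Difference = $1888.9 − $1888.9 = $0; both bids lead to the same outcome because the competing bid is below both your value and your alternative bid.
Because the price is fixed by the runner-up's bid, deviating from your value can only change a good outcome into a bad one — never the reverse.

$0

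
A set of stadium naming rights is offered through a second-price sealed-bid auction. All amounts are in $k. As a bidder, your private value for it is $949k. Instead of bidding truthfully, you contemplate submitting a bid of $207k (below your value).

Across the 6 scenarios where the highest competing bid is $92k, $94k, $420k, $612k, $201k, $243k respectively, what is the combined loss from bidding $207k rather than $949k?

$1572k

The deviation costs you only when the competing bid falls strictly between $207k and $949k; elsewhere both bids give the same outcome.
$92k: outcomes coincide → loss $0k.
$94k: outcomes coincide → loss $0k.
$420k: truthful payoff $529k, deviation payoff $0k → loss $529k.
$612k: truthful payoff $337k, deviation payoff $0k → loss $337k.
$201k: outcomes coincide → loss $0k.
$243k: truthful payoff $706k, deviation payoff $0k → loss $706k.
Total loss = $529k + $337k + $706k = $1572k.
In a second-price auction your bid sets only whether you win, not what you pay, so bidding your true value is weakly dominant.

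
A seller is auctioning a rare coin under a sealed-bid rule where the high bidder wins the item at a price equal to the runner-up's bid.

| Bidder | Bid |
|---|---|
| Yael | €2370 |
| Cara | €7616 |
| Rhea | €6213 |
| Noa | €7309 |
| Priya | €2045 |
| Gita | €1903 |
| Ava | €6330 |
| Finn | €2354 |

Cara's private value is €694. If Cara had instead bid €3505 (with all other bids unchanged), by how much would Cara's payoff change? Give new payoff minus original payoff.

€6615

The highest bid among the other bidders is €7309; Cara's bid doesn't change that.
Original bid €7616: Cara is highest, pays the top rival bid €7309; payoff €694 − €7309 = −€6615.
Alternative bid €3505: Cara is not highest (top rival bid is €7309); payoff €0.
Change in payoff = €0 − (−€6615) = €6615.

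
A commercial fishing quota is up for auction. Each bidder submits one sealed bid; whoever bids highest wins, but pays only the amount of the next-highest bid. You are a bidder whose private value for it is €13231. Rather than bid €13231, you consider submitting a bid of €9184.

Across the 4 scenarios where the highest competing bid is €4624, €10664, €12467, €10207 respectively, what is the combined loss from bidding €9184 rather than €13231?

The deviation costs you only when the competing bid falls strictly between €9184 and €13231; elsewhere both bids give the same outcome.
€4624: outcomes coincide → loss €0.
€10664: truthful payoff €2567, deviation payoff €0 → loss €2567.
€12467: truthful payoff €764, deviation payoff €0 → loss €764.
€10207: truthful payoff €3024, deviation payoff €0 → loss €3024.
Total loss = €2567 + €764 + €3024 = €6355.

€6355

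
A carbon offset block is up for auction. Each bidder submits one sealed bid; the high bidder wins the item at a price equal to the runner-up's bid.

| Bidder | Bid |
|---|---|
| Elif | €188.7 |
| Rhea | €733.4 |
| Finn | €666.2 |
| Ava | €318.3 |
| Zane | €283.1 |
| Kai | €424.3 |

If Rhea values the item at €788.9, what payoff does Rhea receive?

€122.7

Highest bid: Rhea at €733.4, so Rhea wins.
Second-highest bid: Finn at €666.2 — that is the price the winner pays.
Rhea's payoff = value − price = €788.9 − €666.2 = €122.7.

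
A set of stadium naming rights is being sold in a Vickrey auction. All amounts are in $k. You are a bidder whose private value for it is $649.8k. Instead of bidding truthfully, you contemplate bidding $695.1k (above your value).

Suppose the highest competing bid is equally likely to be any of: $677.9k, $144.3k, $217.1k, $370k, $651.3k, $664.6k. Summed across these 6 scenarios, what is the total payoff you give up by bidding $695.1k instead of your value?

$44.4k

The deviation costs you only when the competing bid falls strictly between $649.8k and $695.1k; elsewhere both bids give the same outcome.
$677.9k: truthful payoff $0k, deviation payoff −$28.1k → loss $28.1k.
$144.3k: outcomes coincide → loss $0k.
$217.1k: outcomes coincide → loss $0k.
$370k: outcomes coincide → loss $0k.
$651.3k: truthful payoff $0k, deviation payoff −$1.5k → loss $1.5k.
$664.6k: truthful payoff $0k, deviation payoff −$14.8k → loss $14.8k.
Total loss = $28.1k + $1.5k + $14.8k = $44.4k.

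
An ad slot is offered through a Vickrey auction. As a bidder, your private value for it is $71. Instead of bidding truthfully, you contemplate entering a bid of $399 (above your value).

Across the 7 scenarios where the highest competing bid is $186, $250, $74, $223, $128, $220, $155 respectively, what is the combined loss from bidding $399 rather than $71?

$739

The deviation costs you only when the competing bid falls strictly between $71 and $399; elsewhere both bids give the same outcome.
$186: truthful payoff $0, deviation payoff −$115 → loss $115.
$250: truthful payoff $0, deviation payoff −$179 → loss $179.
$74: truthful payoff $0, deviation payoff −$3 → loss $3.
$223: truthful payoff $0, deviation payoff −$152 → loss $152.
$128: truthful payoff $0, deviation payoff −$57 → loss $57.
$220: truthful payoff $0, deviation payoff −$149 → loss $149.
$155: truthful payoff $0, deviation payoff −$84 → loss $84.
Total loss = $115 + $179 + $3 + $152 + $57 + $149 + $84 = $739.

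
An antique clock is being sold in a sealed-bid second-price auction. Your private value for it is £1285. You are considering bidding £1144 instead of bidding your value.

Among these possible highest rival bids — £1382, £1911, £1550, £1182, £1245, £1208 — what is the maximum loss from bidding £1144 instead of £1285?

£103

£1382: same outcome either way → loss £0.
£1911: same outcome either way → loss £0.
£1550: same outcome either way → loss £0.
£1182: truthful gives £103, deviation gives £0 → loss £103.
£1245: truthful gives £40, deviation gives £0 → loss £40.
£1208: truthful gives £77, deviation gives £0 → loss £77.
Maximum loss: £103.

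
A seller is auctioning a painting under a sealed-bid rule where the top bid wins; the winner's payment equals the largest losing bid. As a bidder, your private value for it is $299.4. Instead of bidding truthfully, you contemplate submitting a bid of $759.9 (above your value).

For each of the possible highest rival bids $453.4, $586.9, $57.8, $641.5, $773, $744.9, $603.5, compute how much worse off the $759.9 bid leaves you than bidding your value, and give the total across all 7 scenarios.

$1533.2

The deviation costs you only when the competing bid falls strictly between $299.4 and $759.9; elsewhere both bids give the same outcome.
$453.4: truthful payoff $0, deviation payoff −$154 → loss $154.
$586.9: truthful payoff $0, deviation payoff −$287.5 → loss $287.5.
$57.8: outcomes coincide → loss $0.
$641.5: truthful payoff $0, deviation payoff −$342.1 → loss $342.1.
$773: outcomes coincide → loss $0.
$744.9: truthful payoff $0, deviation payoff −$445.5 → loss $445.5.
$603.5: truthful payoff $0, deviation payoff −$304.1 → loss $304.1.
Total loss = $154 + $287.5 + $342.1 + $445.5 + $304.1 = $1533.2.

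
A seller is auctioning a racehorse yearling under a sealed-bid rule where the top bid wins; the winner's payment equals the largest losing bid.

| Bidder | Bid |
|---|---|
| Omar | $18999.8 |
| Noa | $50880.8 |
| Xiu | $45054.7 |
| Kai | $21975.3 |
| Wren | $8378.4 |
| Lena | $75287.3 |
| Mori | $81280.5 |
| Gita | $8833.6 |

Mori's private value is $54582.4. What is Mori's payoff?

−$20704.9

Highest bid: Mori at $81280.5, so Mori wins.
Second-highest bid: Lena at $75287.3 — that is the price the winner pays.
Mori's payoff = value − price = $54582.4 − $75287.3 = −$20704.9.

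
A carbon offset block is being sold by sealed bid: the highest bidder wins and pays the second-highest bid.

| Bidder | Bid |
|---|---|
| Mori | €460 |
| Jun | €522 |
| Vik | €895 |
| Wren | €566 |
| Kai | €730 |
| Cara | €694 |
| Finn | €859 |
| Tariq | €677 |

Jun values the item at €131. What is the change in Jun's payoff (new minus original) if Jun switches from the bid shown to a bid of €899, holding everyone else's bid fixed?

The highest bid among the other bidders is €895; Jun's bid doesn't change that.
Original bid €522: Jun is not highest (top rival bid is €895); payoff €0.
Alternative bid €899: Jun is highest, pays the top rival bid €895; payoff €131 − €895 = −€764.
Change in payoff = −€764 − (€0) = −€764.

−€764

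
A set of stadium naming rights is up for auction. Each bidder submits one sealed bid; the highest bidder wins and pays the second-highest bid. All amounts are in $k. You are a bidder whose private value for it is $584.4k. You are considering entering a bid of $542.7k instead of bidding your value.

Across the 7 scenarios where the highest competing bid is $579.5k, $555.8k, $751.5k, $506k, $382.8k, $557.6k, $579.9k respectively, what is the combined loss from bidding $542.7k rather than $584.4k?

The deviation costs you only when the competing bid falls strictly between $542.7k and $584.4k; elsewhere both bids give the same outcome.
$579.5k: truthful payoff $4.9k, deviation payoff $0k → loss $4.9k.
$555.8k: truthful payoff $28.6k, deviation payoff $0k → loss $28.6k.
$751.5k: outcomes coincide → loss $0k.
$506k: outcomes coincide → loss $0k.
$382.8k: outcomes coincide → loss $0k.
$557.6k: truthful payoff $26.8k, deviation payoff $0k → loss $26.8k.
$579.9k: truthful payoff $4.5k, deviation payoff $0k → loss $4.5k.
Total loss = $4.9k + $28.6k + $26.8k + $4.5k = $64.8k.

$64.8k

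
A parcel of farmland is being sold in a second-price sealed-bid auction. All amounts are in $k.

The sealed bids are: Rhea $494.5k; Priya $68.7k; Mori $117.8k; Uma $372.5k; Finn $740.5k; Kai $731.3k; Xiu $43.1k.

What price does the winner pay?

Highest bid: Finn at $740.5k, so Finn wins.
Second-highest bid: Kai at $731.3k — that is the price the winner pays.

$731.3k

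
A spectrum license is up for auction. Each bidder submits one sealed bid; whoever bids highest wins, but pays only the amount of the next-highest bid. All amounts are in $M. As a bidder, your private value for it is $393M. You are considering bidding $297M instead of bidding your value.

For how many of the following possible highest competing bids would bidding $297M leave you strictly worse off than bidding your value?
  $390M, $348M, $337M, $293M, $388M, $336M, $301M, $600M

The deviation hurts exactly when the highest competing bid lies strictly between $297M and $393M — underbidding then forfeits a profitable win.
$390M: inside the interval → strictly worse (loss $3M).
$348M: inside the interval → strictly worse (loss $45M).
$337M: inside the interval → strictly worse (loss $56M).
$293M: below both → same outcome either way.
$388M: inside the interval → strictly worse (loss $5M).
$336M: inside the interval → strictly worse (loss $57M).
$301M: inside the interval → strictly worse (loss $92M).
$600M: above both → same outcome either way.
Count: 6.

6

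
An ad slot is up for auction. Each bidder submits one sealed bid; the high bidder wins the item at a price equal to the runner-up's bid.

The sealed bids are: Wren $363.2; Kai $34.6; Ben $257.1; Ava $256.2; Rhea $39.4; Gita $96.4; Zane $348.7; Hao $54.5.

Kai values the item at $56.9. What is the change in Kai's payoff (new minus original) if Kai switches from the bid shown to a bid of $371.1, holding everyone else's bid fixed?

−$306.3

The highest bid among the other bidders is $363.2; Kai's bid doesn't change that.
Original bid $34.6: Kai is not highest (top rival bid is $363.2); payoff $0.
Alternative bid $371.1: Kai is highest, pays the top rival bid $363.2; payoff $56.9 − $363.2 = −$306.3.
Change in payoff = −$306.3 − ($0) = −$306.3.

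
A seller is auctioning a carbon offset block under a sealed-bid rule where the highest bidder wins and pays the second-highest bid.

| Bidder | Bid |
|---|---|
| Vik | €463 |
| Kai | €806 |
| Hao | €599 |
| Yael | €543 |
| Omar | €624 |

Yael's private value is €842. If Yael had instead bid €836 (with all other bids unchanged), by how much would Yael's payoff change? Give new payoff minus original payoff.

€36

The highest bid among the other bidders is €806; Yael's bid doesn't change that.
Original bid €543: Yael is not highest (top rival bid is €806); payoff €0.
Alternative bid €836: Yael is highest, pays the top rival bid €806; payoff €842 − €806 = €36.
Change in payoff = €36 − (€0) = €36.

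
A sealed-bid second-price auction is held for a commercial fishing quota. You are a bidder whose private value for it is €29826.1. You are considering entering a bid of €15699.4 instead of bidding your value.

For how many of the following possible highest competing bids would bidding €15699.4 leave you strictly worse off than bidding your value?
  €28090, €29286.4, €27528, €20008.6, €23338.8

5

The deviation hurts exactly when the highest competing bid lies strictly between €15699.4 and €29826.1 — underbidding then forfeits a profitable win.
€28090: inside the interval → strictly worse (loss €1736.1).
€29286.4: inside the interval → strictly worse (loss €539.7).
€27528: inside the interval → strictly worse (loss €2298.1).
€20008.6: inside the interval → strictly worse (loss €9817.5).
€23338.8: inside the interval → strictly worse (loss €6487.3).
Count: 5.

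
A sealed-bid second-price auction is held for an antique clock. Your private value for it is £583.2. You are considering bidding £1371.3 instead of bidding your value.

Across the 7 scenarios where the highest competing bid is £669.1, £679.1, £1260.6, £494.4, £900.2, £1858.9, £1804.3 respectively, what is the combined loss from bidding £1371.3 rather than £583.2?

The deviation costs you only when the competing bid falls strictly between £583.2 and £1371.3; elsewhere both bids give the same outcome.
£669.1: truthful payoff £0, deviation payoff −£85.9 → loss £85.9.
£679.1: truthful payoff £0, deviation payoff −£95.9 → loss £95.9.
£1260.6: truthful payoff £0, deviation payoff −£677.4 → loss £677.4.
£494.4: outcomes coincide → loss £0.
£900.2: truthful payoff £0, deviation payoff −£317 → loss £317.
£1858.9: outcomes coincide → loss £0.
£1804.3: outcomes coincide → loss £0.
Total loss = £85.9 + £95.9 + £677.4 + £317 = £1176.2.

£1176.2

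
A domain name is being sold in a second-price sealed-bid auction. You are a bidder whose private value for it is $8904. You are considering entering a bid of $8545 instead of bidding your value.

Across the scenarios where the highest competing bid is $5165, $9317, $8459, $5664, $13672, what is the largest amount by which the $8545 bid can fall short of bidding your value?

$0

$5165: same outcome either way → loss $0.
$9317: same outcome either way → loss $0.
$8459: same outcome either way → loss $0.
$5664: same outcome either way → loss $0.
$13672: same outcome either way → loss $0.
Maximum loss: $0.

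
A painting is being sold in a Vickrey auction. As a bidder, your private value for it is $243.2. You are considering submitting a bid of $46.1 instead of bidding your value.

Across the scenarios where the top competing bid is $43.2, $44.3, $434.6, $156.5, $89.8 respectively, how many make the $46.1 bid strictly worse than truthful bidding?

2

The deviation hurts exactly when the highest competing bid lies strictly between $46.1 and $243.2 — underbidding then forfeits a profitable win.
$43.2: below both → same outcome either way.
$44.3: below both → same outcome either way.
$434.6: above both → same outcome either way.
$156.5: inside the interval → strictly worse (loss $86.7).
$89.8: inside the interval → strictly worse (loss $153.4).
Count: 2.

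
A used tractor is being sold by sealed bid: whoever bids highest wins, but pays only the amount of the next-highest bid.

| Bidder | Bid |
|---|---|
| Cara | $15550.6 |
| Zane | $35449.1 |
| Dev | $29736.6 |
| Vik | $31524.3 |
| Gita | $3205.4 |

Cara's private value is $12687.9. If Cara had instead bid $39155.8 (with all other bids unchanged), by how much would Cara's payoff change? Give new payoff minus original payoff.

−$22761.2

The highest bid among the other bidders is $35449.1; Cara's bid doesn't change that.
Original bid $15550.6: Cara is not highest (top rival bid is $35449.1); payoff $0.
Alternative bid $39155.8: Cara is highest, pays the top rival bid $35449.1; payoff $12687.9 − $35449.1 = −$22761.2.
Change in payoff = −$22761.2 − ($0) = −$22761.2.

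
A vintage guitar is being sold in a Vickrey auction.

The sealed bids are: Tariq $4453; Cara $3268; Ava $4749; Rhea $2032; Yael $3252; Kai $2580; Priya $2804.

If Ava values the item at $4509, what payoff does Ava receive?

Highest bid: Ava at $4749, so Ava wins.
Second-highest bid: Tariq at $4453 — that is the price the winner pays.
Ava's payoff = value − price = $4509 − $4453 = $56.

$56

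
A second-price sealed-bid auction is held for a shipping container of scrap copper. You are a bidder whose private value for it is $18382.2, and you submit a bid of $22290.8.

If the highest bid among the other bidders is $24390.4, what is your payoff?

$0

Your bid $22290.8 is below the highest competing bid $24390.4, so you lose.
A losing bidder pays nothing and receives nothing: payoff = $0.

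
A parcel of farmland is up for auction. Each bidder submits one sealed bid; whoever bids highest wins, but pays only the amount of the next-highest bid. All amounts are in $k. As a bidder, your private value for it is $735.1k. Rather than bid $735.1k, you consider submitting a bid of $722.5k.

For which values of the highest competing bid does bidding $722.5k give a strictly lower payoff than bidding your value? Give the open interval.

($722.5k, $735.1k)

If the competing bid is below $722.5k, both bids win at the same price — no difference.
If it is above $735.1k, both bids lose — no difference.
If it lies strictly between $722.5k and $735.1k, bidding your value wins at a price below your value (positive payoff) while bidding $722.5k loses (payoff 0).
So the deviation strictly hurts on the open interval ($722.5k, $735.1k).
Because the price is fixed by the runner-up's bid, deviating from your value can only change a good outcome into a bad one — never the reverse.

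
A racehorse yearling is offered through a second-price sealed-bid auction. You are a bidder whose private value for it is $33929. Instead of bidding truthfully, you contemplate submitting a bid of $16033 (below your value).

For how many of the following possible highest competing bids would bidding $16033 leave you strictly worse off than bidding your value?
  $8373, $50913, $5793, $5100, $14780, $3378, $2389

The deviation hurts exactly when the highest competing bid lies strictly between $16033 and $33929 — underbidding then forfeits a profitable win.
$8373: below both → same outcome either way.
$50913: above both → same outcome either way.
$5793: below both → same outcome either way.
$5100: below both → same outcome either way.
$14780: below both → same outcome either way.
$3378: below both → same outcome either way.
$2389: below both → same outcome either way.
Count: 0.

0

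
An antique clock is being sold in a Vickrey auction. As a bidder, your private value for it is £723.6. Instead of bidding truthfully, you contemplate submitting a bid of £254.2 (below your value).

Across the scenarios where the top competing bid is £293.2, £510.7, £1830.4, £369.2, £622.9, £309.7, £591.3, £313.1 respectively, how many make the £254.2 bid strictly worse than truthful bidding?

7

The deviation hurts exactly when the highest competing bid lies strictly between £254.2 and £723.6 — underbidding then forfeits a profitable win.
£293.2: inside the interval → strictly worse (loss £430.4).
£510.7: inside the interval → strictly worse (loss £212.9).
£1830.4: above both → same outcome either way.
£369.2: inside the interval → strictly worse (loss £354.4).
£622.9: inside the interval → strictly worse (loss £100.7).
£309.7: inside the interval → strictly worse (loss £413.9).
£591.3: inside the interval → strictly worse (loss £132.3).
£313.1: inside the interval → strictly worse (loss £410.5).
Count: 7.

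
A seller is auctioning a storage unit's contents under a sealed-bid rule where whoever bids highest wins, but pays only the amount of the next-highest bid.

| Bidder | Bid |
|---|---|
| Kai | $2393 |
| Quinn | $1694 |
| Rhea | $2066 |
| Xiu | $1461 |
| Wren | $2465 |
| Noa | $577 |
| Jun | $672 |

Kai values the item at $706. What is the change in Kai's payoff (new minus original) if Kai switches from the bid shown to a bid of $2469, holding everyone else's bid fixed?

The highest bid among the other bidders is $2465; Kai's bid doesn't change that.
Original bid $2393: Kai is not highest (top rival bid is $2465); payoff $0.
Alternative bid $2469: Kai is highest, pays the top rival bid $2465; payoff $706 − $2465 = −$1759.
Change in payoff = −$1759 − ($0) = −$1759.

−$1759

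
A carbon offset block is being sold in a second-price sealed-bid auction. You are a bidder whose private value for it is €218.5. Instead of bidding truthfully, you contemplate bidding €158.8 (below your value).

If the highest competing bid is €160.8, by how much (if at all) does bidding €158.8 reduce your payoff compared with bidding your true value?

€57.7

Bidding your value €218.5: you win (since €218.5 > €160.8) and pay €160.8. Payoff €57.7.
Bidding €158.8: you lose. Payoff €0.
The competing bid €160.8 lies between your shaded bid and your value, so underbidding forfeits an item you could have won at a profitable price.
Loss from deviating = €57.7 − (€0) = €57.7.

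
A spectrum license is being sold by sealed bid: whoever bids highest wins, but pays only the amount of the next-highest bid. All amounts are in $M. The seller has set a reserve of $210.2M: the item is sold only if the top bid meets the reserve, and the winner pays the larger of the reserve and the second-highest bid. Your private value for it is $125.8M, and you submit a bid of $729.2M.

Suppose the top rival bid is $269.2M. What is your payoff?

Your bid $729.2M is the highest and exceeds the reserve.
Price = max(second-highest bid, reserve) = max($269.2M, $210.2M) = $269.2M.
Payoff = $125.8M − $269.2M = −$143.4M.

−$143.4M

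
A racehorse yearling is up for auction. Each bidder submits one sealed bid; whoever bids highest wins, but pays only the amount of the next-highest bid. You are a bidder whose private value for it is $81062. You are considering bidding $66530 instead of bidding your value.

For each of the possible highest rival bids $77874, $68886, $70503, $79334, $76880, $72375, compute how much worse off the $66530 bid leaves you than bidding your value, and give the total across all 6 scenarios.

$40520

The deviation costs you only when the competing bid falls strictly between $66530 and $81062; elsewhere both bids give the same outcome.
$77874: truthful payoff $3188, deviation payoff $0 → loss $3188.
$68886: truthful payoff $12176, deviation payoff $0 → loss $12176.
$70503: truthful payoff $10559, deviation payoff $0 → loss $10559.
$79334: truthful payoff $1728, deviation payoff $0 → loss $1728.
$76880: truthful payoff $4182, deviation payoff $0 → loss $4182.
$72375: truthful payoff $8687, deviation payoff $0 → loss $8687.
Total loss = $3188 + $12176 + $10559 + $1728 + $4182 + $8687 = $40520.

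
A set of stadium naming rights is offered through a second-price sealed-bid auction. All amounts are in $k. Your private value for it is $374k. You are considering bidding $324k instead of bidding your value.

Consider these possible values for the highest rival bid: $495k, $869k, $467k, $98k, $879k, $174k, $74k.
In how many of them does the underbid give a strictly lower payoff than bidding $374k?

0

The deviation hurts exactly when the highest competing bid lies strictly between $324k and $374k — underbidding then forfeits a profitable win.
$495k: above both → same outcome either way.
$869k: above both → same outcome either way.
$467k: above both → same outcome either way.
$98k: below both → same outcome either way.
$879k: above both → same outcome either way.
$174k: below both → same outcome either way.
$74k: below both → same outcome either way.
Count: 0.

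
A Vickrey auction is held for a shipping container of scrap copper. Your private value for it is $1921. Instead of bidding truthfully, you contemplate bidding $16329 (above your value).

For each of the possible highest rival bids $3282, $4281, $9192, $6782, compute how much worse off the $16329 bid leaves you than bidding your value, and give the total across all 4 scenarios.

$15853

The deviation costs you only when the competing bid falls strictly between $1921 and $16329; elsewhere both bids give the same outcome.
$3282: truthful payoff $0, deviation payoff −$1361 → loss $1361.
$4281: truthful payoff $0, deviation payoff −$2360 → loss $2360.
$9192: truthful payoff $0, deviation payoff −$7271 → loss $7271.
$6782: truthful payoff $0, deviation payoff −$4861 → loss $4861.
Total loss = $1361 + $2360 + $7271 + $4861 = $15853.
Because the price is fixed by the runner-up's bid, deviating from your value can only change a good outcome into a bad one — never the reverse.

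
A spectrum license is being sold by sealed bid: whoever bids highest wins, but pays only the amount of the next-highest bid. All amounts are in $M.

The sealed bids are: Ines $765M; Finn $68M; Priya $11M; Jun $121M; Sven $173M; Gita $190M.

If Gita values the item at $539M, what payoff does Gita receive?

$0M

Highest bid: Ines at $765M, so Ines wins.
Second-highest bid: Gita at $190M — that is the price the winner pays.
Gita did not win, so Gita pays nothing and receives nothing: payoff $0M.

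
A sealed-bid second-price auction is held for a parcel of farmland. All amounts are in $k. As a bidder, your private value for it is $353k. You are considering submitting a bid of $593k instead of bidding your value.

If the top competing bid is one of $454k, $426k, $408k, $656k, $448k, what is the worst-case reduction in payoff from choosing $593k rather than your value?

$101k

$454k: truthful gives $0k, deviation gives −$101k → loss $101k.
$426k: truthful gives $0k, deviation gives −$73k → loss $73k.
$408k: truthful gives $0k, deviation gives −$55k → loss $55k.
$656k: same outcome either way → loss $0k.
$448k: truthful gives $0k, deviation gives −$95k → loss $95k.
Maximum loss: $101k.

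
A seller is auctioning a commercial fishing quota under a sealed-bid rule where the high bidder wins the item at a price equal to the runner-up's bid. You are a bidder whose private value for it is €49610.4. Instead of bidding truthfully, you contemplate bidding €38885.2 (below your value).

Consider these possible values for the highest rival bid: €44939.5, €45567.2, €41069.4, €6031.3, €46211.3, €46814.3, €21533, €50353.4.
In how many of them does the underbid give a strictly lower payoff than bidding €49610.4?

5

The deviation hurts exactly when the highest competing bid lies strictly between €38885.2 and €49610.4 — underbidding then forfeits a profitable win.
€44939.5: inside the interval → strictly worse (loss €4670.9).
€45567.2: inside the interval → strictly worse (loss €4043.2).
€41069.4: inside the interval → strictly worse (loss €8541).
€6031.3: below both → same outcome either way.
€46211.3: inside the interval → strictly worse (loss €3399.1).
€46814.3: inside the interval → strictly worse (loss €2796.1).
€21533: below both → same outcome either way.
€50353.4: above both → same outcome either way.
Count: 5.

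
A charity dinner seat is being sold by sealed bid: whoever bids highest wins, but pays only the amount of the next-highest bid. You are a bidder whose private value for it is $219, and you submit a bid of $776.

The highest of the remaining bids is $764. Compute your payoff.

−$545

Your bid $776 exceeds the highest competing bid $764, so you win.
In a second-price auction the winner pays the second-highest bid, $764.
Payoff = value − price = $219 − $764 = −$545.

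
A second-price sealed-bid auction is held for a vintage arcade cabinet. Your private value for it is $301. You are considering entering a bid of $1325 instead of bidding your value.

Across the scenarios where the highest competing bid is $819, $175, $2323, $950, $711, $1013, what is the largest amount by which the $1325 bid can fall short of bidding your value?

$819: truthful gives $0, deviation gives −$518 → loss $518.
$175: same outcome either way → loss $0.
$2323: same outcome either way → loss $0.
$950: truthful gives $0, deviation gives −$649 → loss $649.
$711: truthful gives $0, deviation gives −$410 → loss $410.
$1013: truthful gives $0, deviation gives −$712 → loss $712.
Maximum loss: $712.

$712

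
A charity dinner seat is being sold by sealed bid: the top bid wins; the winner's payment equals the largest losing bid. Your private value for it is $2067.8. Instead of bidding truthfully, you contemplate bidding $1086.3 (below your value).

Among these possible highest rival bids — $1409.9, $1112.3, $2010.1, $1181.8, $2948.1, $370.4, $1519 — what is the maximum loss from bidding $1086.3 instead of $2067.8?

$955.5

$1409.9: truthful gives $657.9, deviation gives $0 → loss $657.9.
$1112.3: truthful gives $955.5, deviation gives $0 → loss $955.5.
$2010.1: truthful gives $57.7, deviation gives $0 → loss $57.7.
$1181.8: truthful gives $886, deviation gives $0 → loss $886.
$2948.1: same outcome either way → loss $0.
$370.4: same outcome either way → loss $0.
$1519: truthful gives $548.8, deviation gives $0 → loss $548.8.
Maximum loss: $955.5.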